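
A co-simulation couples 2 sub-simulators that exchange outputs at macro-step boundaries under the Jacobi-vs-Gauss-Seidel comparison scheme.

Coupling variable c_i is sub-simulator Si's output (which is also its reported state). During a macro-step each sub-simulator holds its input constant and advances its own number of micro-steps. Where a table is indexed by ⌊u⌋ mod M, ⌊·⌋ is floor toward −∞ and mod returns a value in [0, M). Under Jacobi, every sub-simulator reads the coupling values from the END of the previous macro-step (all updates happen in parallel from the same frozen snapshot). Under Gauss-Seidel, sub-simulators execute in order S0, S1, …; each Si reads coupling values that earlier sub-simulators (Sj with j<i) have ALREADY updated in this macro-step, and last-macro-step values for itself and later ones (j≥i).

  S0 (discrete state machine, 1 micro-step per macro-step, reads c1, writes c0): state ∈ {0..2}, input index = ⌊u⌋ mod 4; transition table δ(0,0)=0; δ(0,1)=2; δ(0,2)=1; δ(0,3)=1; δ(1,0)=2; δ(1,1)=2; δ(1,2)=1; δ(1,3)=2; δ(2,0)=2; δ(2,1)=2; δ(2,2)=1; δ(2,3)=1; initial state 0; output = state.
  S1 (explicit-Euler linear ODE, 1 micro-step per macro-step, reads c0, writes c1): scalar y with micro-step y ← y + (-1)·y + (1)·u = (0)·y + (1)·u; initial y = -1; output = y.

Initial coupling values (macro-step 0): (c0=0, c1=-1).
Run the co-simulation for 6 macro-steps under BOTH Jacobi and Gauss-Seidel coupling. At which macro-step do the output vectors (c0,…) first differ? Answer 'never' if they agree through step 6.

first divergence at macro-step: 1

[Jacobi] macro 1: S0 reads c1=-1 → after 1×micro: 1; S1 reads c0=0 → after 1×micro: 0 ⇒ (c0=1, c1=0)
[Jacobi] macro 2: S0 reads c1=0 → after 1×micro: 2; S1 reads c0=1 → after 1×micro: 1 ⇒ (c0=2, c1=1)
[Jacobi] macro 3: S0 reads c1=1 → after 1×micro: 2; S1 reads c0=2 → after 1×micro: 2 ⇒ (c0=2, c1=2)
[Jacobi] macro 4: S0 reads c1=2 → after 1×micro: 1; S1 reads c0=2 → after 1×micro: 2 ⇒ (c0=1, c1=2)
[Jacobi] macro 5: S0 reads c1=2 → after 1×micro: 1; S1 reads c0=1 → after 1×micro: 1 ⇒ (c0=1, c1=1)
[Jacobi] macro 6: S0 reads c1=1 → after 1×micro: 2; S1 reads c0=1 → after 1×micro: 1 ⇒ (c0=2, c1=1)
[Gauss-Seidel] macro 1: S0 reads c1=-1 → after 1×micro: 1; S1 reads c0=1 → after 1×micro: 1 ⇒ (c0=1, c1=1)
[Gauss-Seidel] macro 2: S0 reads c1=1 → after 1×micro: 2; S1 reads c0=2 → after 1×micro: 2 ⇒ (c0=2, c1=2)
[Gauss-Seidel] macro 3: S0 reads c1=2 → after 1×micro: 1; S1 reads c0=1 → after 1×micro: 1 ⇒ (c0=1, c1=1)
[Gauss-Seidel] macro 4: S0 reads c1=1 → after 1×micro: 2; S1 reads c0=2 → after 1×micro: 2 ⇒ (c0=2, c1=2)
[Gauss-Seidel] macro 5: S0 reads c1=2 → after 1×micro: 1; S1 reads c0=1 → after 1×micro: 1 ⇒ (c0=1, c1=1)
[Gauss-Seidel] macro 6: S0 reads c1=1 → after 1×micro: 2; S1 reads c0=2 → after 1×micro: 2 ⇒ (c0=2, c1=2)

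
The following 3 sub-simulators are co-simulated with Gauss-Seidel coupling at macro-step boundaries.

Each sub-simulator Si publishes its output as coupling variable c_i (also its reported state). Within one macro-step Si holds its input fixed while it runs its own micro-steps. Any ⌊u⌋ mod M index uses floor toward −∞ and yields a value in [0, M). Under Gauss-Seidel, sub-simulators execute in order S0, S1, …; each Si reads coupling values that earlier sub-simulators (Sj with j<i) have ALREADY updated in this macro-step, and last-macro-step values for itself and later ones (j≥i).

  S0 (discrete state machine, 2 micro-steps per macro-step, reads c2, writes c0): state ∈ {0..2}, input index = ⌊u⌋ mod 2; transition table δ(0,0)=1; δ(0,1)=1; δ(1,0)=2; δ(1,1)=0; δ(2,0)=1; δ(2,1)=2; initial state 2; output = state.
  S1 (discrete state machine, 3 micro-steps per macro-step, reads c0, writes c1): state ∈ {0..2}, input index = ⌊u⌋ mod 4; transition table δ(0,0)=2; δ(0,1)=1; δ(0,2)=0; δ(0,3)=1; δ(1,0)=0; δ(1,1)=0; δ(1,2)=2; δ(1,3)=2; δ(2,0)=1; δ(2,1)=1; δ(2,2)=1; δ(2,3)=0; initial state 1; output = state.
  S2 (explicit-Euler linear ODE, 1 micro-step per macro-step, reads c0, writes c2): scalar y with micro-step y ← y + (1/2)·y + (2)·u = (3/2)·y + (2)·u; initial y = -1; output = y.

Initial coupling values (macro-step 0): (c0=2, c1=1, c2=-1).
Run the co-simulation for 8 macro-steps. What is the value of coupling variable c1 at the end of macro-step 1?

macro 1: S0 reads c2=-1 → after 2×micro: 2; S1 reads c0=2 → after 3×micro: 2; S2 reads c0=2 → after 1×micro: 5/2 ⇒ (c0=2, c1=2, c2=5/2)
macro 2: S0 reads c2=5/2 → after 2×micro: 2; S1 reads c0=2 → after 3×micro: 1; S2 reads c0=2 → after 1×micro: 31/4 ⇒ (c0=2, c1=1, c2=31/4)
macro 3: S0 reads c2=31/4 → after 2×micro: 2; S1 reads c0=2 → after 3×micro: 2; S2 reads c0=2 → after 1×micro: 125/8 ⇒ (c0=2, c1=2, c2=125/8)
macro 4: S0 reads c2=125/8 → after 2×micro: 2; S1 reads c0=2 → after 3×micro: 1; S2 reads c0=2 → after 1×micro: 439/16 ⇒ (c0=2, c1=1, c2=439/16)
macro 5: S0 reads c2=439/16 → after 2×micro: 2; S1 reads c0=2 → after 3×micro: 2; S2 reads c0=2 → after 1×micro: 1445/32 ⇒ (c0=2, c1=2, c2=1445/32)
macro 6: S0 reads c2=1445/32 → after 2×micro: 2; S1 reads c0=2 → after 3×micro: 1; S2 reads c0=2 → after 1×micro: 4591/64 ⇒ (c0=2, c1=1, c2=4591/64)
macro 7: S0 reads c2=4591/64 → after 2×micro: 2; S1 reads c0=2 → after 3×micro: 2; S2 reads c0=2 → after 1×micro: 14285/128 ⇒ (c0=2, c1=2, c2=14285/128)
macro 8: S0 reads c2=14285/128 → after 2×micro: 2; S1 reads c0=2 → after 3×micro: 1; S2 reads c0=2 → after 1×micro: 43879/256 ⇒ (c0=2, c1=1, c2=43879/256)

c1 at macro-step 1 = 2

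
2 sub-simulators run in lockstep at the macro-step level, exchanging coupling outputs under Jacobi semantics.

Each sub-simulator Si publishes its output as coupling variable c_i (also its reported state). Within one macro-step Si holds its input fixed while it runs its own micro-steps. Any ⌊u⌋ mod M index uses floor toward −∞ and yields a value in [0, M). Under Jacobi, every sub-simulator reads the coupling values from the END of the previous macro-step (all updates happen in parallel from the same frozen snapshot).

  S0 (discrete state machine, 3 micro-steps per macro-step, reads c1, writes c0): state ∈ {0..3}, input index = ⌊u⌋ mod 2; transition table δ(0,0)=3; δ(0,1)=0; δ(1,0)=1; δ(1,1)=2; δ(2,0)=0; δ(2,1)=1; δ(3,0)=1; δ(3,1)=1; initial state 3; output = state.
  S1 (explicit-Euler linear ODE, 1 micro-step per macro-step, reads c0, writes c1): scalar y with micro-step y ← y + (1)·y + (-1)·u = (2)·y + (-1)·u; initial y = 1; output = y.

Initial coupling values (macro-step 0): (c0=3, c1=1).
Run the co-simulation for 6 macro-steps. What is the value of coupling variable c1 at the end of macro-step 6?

c1 at macro-step 6 = -72

macro 1: S0 reads c1=1 → after 3×micro: 1; S1 reads c0=3 → after 1×micro: -1 ⇒ (c0=1, c1=-1)
macro 2: S0 reads c1=-1 → after 3×micro: 2; S1 reads c0=1 → after 1×micro: -3 ⇒ (c0=2, c1=-3)
macro 3: S0 reads c1=-3 → after 3×micro: 1; S1 reads c0=2 → after 1×micro: -8 ⇒ (c0=1, c1=-8)
macro 4: S0 reads c1=-8 → after 3×micro: 1; S1 reads c0=1 → after 1×micro: -17 ⇒ (c0=1, c1=-17)
macro 5: S0 reads c1=-17 → after 3×micro: 2; S1 reads c0=1 → after 1×micro: -35 ⇒ (c0=2, c1=-35)
macro 6: S0 reads c1=-35 → after 3×micro: 1; S1 reads c0=2 → after 1×micro: -72 ⇒ (c0=1, c1=-72)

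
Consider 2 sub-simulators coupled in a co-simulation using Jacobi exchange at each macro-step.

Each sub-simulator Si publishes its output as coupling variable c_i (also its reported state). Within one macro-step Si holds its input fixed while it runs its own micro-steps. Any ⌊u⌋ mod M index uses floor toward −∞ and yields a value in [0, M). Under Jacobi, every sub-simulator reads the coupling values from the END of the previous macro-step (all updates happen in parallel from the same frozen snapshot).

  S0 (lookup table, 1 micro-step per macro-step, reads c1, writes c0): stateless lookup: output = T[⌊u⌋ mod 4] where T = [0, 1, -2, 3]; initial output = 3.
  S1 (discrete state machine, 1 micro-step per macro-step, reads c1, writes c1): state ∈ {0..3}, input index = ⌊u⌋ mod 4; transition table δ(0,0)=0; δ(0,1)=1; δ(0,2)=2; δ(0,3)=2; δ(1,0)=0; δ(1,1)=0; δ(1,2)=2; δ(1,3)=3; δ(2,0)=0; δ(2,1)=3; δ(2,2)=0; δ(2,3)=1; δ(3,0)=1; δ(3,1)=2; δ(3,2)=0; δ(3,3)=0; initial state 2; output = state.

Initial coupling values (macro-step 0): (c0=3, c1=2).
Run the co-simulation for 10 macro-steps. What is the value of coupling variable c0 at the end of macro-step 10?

macro 1: S0 reads c1=2 → after 1×micro: -2; S1 reads c1=2 → after 1×micro: 0 ⇒ (c0=-2, c1=0)
macro 2: S0 reads c1=0 → after 1×micro: 0; S1 reads c1=0 → after 1×micro: 0 ⇒ (c0=0, c1=0)
macro 3: S0 reads c1=0 → after 1×micro: 0; S1 reads c1=0 → after 1×micro: 0 ⇒ (c0=0, c1=0)
macro 4: S0 reads c1=0 → after 1×micro: 0; S1 reads c1=0 → after 1×micro: 0 ⇒ (c0=0, c1=0)
macro 5: S0 reads c1=0 → after 1×micro: 0; S1 reads c1=0 → after 1×micro: 0 ⇒ (c0=0, c1=0)
macro 6: S0 reads c1=0 → after 1×micro: 0; S1 reads c1=0 → after 1×micro: 0 ⇒ (c0=0, c1=0)
macro 7: S0 reads c1=0 → after 1×micro: 0; S1 reads c1=0 → after 1×micro: 0 ⇒ (c0=0, c1=0)
macro 8: S0 reads c1=0 → after 1×micro: 0; S1 reads c1=0 → after 1×micro: 0 ⇒ (c0=0, c1=0)
macro 9: S0 reads c1=0 → after 1×micro: 0; S1 reads c1=0 → after 1×micro: 0 ⇒ (c0=0, c1=0)
macro 10: S0 reads c1=0 → after 1×micro: 0; S1 reads c1=0 → after 1×micro: 0 ⇒ (c0=0, c1=0)

c0 at macro-step 10 = 0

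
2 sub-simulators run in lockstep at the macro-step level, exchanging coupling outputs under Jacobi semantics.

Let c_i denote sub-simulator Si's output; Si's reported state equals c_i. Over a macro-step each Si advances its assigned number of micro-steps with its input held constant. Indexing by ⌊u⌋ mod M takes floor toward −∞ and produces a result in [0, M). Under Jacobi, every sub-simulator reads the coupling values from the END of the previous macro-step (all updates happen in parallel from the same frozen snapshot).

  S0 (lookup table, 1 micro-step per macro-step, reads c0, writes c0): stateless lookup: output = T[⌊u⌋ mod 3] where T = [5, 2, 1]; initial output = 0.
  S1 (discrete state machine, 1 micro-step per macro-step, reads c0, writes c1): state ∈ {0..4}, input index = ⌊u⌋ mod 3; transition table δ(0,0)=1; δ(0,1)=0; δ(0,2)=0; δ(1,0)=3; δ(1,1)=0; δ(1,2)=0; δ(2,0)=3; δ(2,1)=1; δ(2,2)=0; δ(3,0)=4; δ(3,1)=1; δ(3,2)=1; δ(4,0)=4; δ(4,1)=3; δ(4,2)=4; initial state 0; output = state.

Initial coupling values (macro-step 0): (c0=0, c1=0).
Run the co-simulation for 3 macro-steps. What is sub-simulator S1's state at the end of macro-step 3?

S1 state at macro-step 3 = 0

macro 1: S0 reads c0=0 → after 1×micro: 5; S1 reads c0=0 → after 1×micro: 1 ⇒ (c0=5, c1=1)
macro 2: S0 reads c0=5 → after 1×micro: 1; S1 reads c0=5 → after 1×micro: 0 ⇒ (c0=1, c1=0)
macro 3: S0 reads c0=1 → after 1×micro: 2; S1 reads c0=1 → after 1×micro: 0 ⇒ (c0=2, c1=0)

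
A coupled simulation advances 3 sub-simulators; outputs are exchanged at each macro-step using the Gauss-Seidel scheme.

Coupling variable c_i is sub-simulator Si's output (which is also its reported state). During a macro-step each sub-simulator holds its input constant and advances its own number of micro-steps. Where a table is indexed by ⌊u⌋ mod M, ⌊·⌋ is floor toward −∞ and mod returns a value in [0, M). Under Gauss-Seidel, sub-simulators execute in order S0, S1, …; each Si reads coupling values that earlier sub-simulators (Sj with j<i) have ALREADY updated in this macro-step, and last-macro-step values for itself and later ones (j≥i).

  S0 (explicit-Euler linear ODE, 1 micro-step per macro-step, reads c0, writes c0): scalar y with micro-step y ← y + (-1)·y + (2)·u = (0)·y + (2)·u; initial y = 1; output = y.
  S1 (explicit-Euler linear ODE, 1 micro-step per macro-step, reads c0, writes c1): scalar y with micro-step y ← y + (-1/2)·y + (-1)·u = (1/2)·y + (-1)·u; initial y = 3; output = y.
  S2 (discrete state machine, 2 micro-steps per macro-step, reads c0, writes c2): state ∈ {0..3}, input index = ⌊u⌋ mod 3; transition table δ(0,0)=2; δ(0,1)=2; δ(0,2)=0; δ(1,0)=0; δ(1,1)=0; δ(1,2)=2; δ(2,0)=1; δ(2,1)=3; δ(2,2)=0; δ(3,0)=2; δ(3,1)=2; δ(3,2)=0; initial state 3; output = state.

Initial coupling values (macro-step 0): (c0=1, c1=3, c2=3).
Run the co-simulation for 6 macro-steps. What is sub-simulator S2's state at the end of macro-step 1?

macro 1: S0 reads c0=1 → after 1×micro: 2; S1 reads c0=2 → after 1×micro: -1/2; S2 reads c0=2 → after 2×micro: 0 ⇒ (c0=2, c1=-1/2, c2=0)
macro 2: S0 reads c0=2 → after 1×micro: 4; S1 reads c0=4 → after 1×micro: -17/4; S2 reads c0=4 → after 2×micro: 3 ⇒ (c0=4, c1=-17/4, c2=3)
macro 3: S0 reads c0=4 → after 1×micro: 8; S1 reads c0=8 → after 1×micro: -81/8; S2 reads c0=8 → after 2×micro: 0 ⇒ (c0=8, c1=-81/8, c2=0)
macro 4: S0 reads c0=8 → after 1×micro: 16; S1 reads c0=16 → after 1×micro: -337/16; S2 reads c0=16 → after 2×micro: 3 ⇒ (c0=16, c1=-337/16, c2=3)
macro 5: S0 reads c0=16 → after 1×micro: 32; S1 reads c0=32 → after 1×micro: -1361/32; S2 reads c0=32 → after 2×micro: 0 ⇒ (c0=32, c1=-1361/32, c2=0)
macro 6: S0 reads c0=32 → after 1×micro: 64; S1 reads c0=64 → after 1×micro: -5457/64; S2 reads c0=64 → after 2×micro: 3 ⇒ (c0=64, c1=-5457/64, c2=3)

S2 state at macro-step 1 = 0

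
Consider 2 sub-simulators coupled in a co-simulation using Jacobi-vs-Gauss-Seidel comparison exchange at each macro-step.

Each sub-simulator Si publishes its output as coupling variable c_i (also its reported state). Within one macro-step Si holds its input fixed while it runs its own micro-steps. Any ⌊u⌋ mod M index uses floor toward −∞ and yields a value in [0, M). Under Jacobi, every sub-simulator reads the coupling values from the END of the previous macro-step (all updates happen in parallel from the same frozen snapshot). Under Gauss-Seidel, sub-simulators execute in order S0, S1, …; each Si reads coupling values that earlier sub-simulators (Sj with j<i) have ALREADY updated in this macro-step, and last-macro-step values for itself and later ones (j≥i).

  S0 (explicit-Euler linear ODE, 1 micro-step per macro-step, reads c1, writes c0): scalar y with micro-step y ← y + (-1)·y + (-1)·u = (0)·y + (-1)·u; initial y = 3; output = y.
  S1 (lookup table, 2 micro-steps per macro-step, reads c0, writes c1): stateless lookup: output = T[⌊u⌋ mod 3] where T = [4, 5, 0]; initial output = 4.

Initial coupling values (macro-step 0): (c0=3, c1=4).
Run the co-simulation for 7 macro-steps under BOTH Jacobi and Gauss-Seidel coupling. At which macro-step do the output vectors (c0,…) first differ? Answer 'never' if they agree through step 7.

[Jacobi] macro 1: S0 reads c1=4 → after 1×micro: -4; S1 reads c0=3 → after 2×micro: 4 ⇒ (c0=-4, c1=4)
[Jacobi] macro 2: S0 reads c1=4 → after 1×micro: -4; S1 reads c0=-4 → after 2×micro: 0 ⇒ (c0=-4, c1=0)
[Jacobi] macro 3: S0 reads c1=0 → after 1×micro: 0; S1 reads c0=-4 → after 2×micro: 0 ⇒ (c0=0, c1=0)
[Jacobi] macro 4: S0 reads c1=0 → after 1×micro: 0; S1 reads c0=0 → after 2×micro: 4 ⇒ (c0=0, c1=4)
[Jacobi] macro 5: S0 reads c1=4 → after 1×micro: -4; S1 reads c0=0 → after 2×micro: 4 ⇒ (c0=-4, c1=4)
[Jacobi] macro 6: S0 reads c1=4 → after 1×micro: -4; S1 reads c0=-4 → after 2×micro: 0 ⇒ (c0=-4, c1=0)
[Jacobi] macro 7: S0 reads c1=0 → after 1×micro: 0; S1 reads c0=-4 → after 2×micro: 0 ⇒ (c0=0, c1=0)
[Gauss-Seidel] macro 1: S0 reads c1=4 → after 1×micro: -4; S1 reads c0=-4 → after 2×micro: 0 ⇒ (c0=-4, c1=0)
[Gauss-Seidel] macro 2: S0 reads c1=0 → after 1×micro: 0; S1 reads c0=0 → after 2×micro: 4 ⇒ (c0=0, c1=4)
[Gauss-Seidel] macro 3: S0 reads c1=4 → after 1×micro: -4; S1 reads c0=-4 → after 2×micro: 0 ⇒ (c0=-4, c1=0)
[Gauss-Seidel] macro 4: S0 reads c1=0 → after 1×micro: 0; S1 reads c0=0 → after 2×micro: 4 ⇒ (c0=0, c1=4)
[Gauss-Seidel] macro 5: S0 reads c1=4 → after 1×micro: -4; S1 reads c0=-4 → after 2×micro: 0 ⇒ (c0=-4, c1=0)
[Gauss-Seidel] macro 6: S0 reads c1=0 → after 1×micro: 0; S1 reads c0=0 → after 2×micro: 4 ⇒ (c0=0, c1=4)
[Gauss-Seidel] macro 7: S0 reads c1=4 → after 1×micro: -4; S1 reads c0=-4 → after 2×micro: 0 ⇒ (c0=-4, c1=0)

first divergence at macro-step: 1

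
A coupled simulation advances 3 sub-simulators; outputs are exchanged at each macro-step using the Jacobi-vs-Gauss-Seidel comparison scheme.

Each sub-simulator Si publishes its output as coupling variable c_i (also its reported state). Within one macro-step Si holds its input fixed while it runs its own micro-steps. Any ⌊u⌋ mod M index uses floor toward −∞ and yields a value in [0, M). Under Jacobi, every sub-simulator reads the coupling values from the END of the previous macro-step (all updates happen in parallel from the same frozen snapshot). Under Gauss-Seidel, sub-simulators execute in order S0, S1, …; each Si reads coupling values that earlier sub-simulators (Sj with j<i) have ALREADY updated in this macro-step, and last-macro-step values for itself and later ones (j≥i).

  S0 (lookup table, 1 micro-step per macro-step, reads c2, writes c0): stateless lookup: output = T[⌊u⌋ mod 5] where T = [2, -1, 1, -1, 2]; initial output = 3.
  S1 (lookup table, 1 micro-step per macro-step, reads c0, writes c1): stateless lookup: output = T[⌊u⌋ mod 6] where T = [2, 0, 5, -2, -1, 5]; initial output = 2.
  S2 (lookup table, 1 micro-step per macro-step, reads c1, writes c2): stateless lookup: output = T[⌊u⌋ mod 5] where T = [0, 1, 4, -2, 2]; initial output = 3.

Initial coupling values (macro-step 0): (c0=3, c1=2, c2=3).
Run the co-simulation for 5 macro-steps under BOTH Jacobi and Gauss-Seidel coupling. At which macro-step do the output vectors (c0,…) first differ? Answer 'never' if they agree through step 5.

first divergence at macro-step: 1

[Jacobi] macro 1: S0 reads c2=3 → after 1×micro: -1; S1 reads c0=3 → after 1×micro: -2; S2 reads c1=2 → after 1×micro: 4 ⇒ (c0=-1, c1=-2, c2=4)
[Jacobi] macro 2: S0 reads c2=4 → after 1×micro: 2; S1 reads c0=-1 → after 1×micro: 5; S2 reads c1=-2 → after 1×micro: -2 ⇒ (c0=2, c1=5, c2=-2)
[Jacobi] macro 3: S0 reads c2=-2 → after 1×micro: -1; S1 reads c0=2 → after 1×micro: 5; S2 reads c1=5 → after 1×micro: 0 ⇒ (c0=-1, c1=5, c2=0)
[Jacobi] macro 4: S0 reads c2=0 → after 1×micro: 2; S1 reads c0=-1 → after 1×micro: 5; S2 reads c1=5 → after 1×micro: 0 ⇒ (c0=2, c1=5, c2=0)
[Jacobi] macro 5: S0 reads c2=0 → after 1×micro: 2; S1 reads c0=2 → after 1×micro: 5; S2 reads c1=5 → after 1×micro: 0 ⇒ (c0=2, c1=5, c2=0)
[Gauss-Seidel] macro 1: S0 reads c2=3 → after 1×micro: -1; S1 reads c0=-1 → after 1×micro: 5; S2 reads c1=5 → after 1×micro: 0 ⇒ (c0=-1, c1=5, c2=0)
[Gauss-Seidel] macro 2: S0 reads c2=0 → after 1×micro: 2; S1 reads c0=2 → after 1×micro: 5; S2 reads c1=5 → after 1×micro: 0 ⇒ (c0=2, c1=5, c2=0)
[Gauss-Seidel] macro 3: S0 reads c2=0 → after 1×micro: 2; S1 reads c0=2 → after 1×micro: 5; S2 reads c1=5 → after 1×micro: 0 ⇒ (c0=2, c1=5, c2=0)
[Gauss-Seidel] macro 4: S0 reads c2=0 → after 1×micro: 2; S1 reads c0=2 → after 1×micro: 5; S2 reads c1=5 → after 1×micro: 0 ⇒ (c0=2, c1=5, c2=0)
[Gauss-Seidel] macro 5: S0 reads c2=0 → after 1×micro: 2; S1 reads c0=2 → after 1×micro: 5; S2 reads c1=5 → after 1×micro: 0 ⇒ (c0=2, c1=5, c2=0)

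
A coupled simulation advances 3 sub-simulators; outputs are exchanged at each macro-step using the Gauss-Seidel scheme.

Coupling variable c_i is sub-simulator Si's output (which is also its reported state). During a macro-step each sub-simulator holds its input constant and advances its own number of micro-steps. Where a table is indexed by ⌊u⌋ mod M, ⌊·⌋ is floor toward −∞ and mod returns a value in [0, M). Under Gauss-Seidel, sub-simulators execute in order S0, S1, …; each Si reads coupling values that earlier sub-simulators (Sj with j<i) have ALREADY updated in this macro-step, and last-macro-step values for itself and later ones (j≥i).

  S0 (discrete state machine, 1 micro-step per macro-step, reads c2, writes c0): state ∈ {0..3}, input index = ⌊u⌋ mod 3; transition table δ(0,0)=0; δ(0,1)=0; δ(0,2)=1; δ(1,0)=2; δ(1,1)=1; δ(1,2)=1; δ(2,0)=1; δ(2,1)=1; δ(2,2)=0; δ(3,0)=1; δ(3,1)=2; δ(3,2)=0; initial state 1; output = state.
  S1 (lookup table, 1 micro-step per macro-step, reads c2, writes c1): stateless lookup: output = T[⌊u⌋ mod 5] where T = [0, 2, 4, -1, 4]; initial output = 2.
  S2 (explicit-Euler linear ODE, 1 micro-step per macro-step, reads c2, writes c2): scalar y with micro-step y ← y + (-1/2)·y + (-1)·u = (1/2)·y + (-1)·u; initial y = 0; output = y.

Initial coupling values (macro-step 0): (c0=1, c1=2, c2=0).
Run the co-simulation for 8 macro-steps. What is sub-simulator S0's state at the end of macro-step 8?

S0 state at macro-step 8 = 1

macro 1: S0 reads c2=0 → after 1×micro: 2; S1 reads c2=0 → after 1×micro: 0; S2 reads c2=0 → after 1×micro: 0 ⇒ (c0=2, c1=0, c2=0)
macro 2: S0 reads c2=0 → after 1×micro: 1; S1 reads c2=0 → after 1×micro: 0; S2 reads c2=0 → after 1×micro: 0 ⇒ (c0=1, c1=0, c2=0)
macro 3: S0 reads c2=0 → after 1×micro: 2; S1 reads c2=0 → after 1×micro: 0; S2 reads c2=0 → after 1×micro: 0 ⇒ (c0=2, c1=0, c2=0)
macro 4: S0 reads c2=0 → after 1×micro: 1; S1 reads c2=0 → after 1×micro: 0; S2 reads c2=0 → after 1×micro: 0 ⇒ (c0=1, c1=0, c2=0)
macro 5: S0 reads c2=0 → after 1×micro: 2; S1 reads c2=0 → after 1×micro: 0; S2 reads c2=0 → after 1×micro: 0 ⇒ (c0=2, c1=0, c2=0)
macro 6: S0 reads c2=0 → after 1×micro: 1; S1 reads c2=0 → after 1×micro: 0; S2 reads c2=0 → after 1×micro: 0 ⇒ (c0=1, c1=0, c2=0)
macro 7: S0 reads c2=0 → after 1×micro: 2; S1 reads c2=0 → after 1×micro: 0; S2 reads c2=0 → after 1×micro: 0 ⇒ (c0=2, c1=0, c2=0)
macro 8: S0 reads c2=0 → after 1×micro: 1; S1 reads c2=0 → after 1×micro: 0; S2 reads c2=0 → after 1×micro: 0 ⇒ (c0=1, c1=0, c2=0)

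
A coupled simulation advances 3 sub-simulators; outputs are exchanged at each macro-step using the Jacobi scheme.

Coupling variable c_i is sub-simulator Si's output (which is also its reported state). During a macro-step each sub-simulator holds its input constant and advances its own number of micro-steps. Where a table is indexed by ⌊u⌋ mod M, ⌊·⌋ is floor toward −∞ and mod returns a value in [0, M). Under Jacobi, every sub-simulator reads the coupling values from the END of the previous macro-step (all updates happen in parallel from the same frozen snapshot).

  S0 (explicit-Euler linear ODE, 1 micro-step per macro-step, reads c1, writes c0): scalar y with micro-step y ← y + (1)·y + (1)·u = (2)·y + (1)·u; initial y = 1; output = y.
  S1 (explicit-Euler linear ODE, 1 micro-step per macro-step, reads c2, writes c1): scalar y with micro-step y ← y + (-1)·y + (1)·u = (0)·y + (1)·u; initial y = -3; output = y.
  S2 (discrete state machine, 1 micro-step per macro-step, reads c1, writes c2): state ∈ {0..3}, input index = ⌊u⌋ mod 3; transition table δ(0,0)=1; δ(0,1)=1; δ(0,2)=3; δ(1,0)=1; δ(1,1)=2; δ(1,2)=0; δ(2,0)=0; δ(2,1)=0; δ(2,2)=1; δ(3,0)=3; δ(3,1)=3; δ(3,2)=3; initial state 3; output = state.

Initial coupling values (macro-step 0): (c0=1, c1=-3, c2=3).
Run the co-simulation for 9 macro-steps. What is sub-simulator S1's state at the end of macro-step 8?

S1 state at macro-step 8 = 3

macro 1: S0 reads c1=-3 → after 1×micro: -1; S1 reads c2=3 → after 1×micro: 3; S2 reads c1=-3 → after 1×micro: 3 ⇒ (c0=-1, c1=3, c2=3)
macro 2: S0 reads c1=3 → after 1×micro: 1; S1 reads c2=3 → after 1×micro: 3; S2 reads c1=3 → after 1×micro: 3 ⇒ (c0=1, c1=3, c2=3)
macro 3: S0 reads c1=3 → after 1×micro: 5; S1 reads c2=3 → after 1×micro: 3; S2 reads c1=3 → after 1×micro: 3 ⇒ (c0=5, c1=3, c2=3)
macro 4: S0 reads c1=3 → after 1×micro: 13; S1 reads c2=3 → after 1×micro: 3; S2 reads c1=3 → after 1×micro: 3 ⇒ (c0=13, c1=3, c2=3)
macro 5: S0 reads c1=3 → after 1×micro: 29; S1 reads c2=3 → after 1×micro: 3; S2 reads c1=3 → after 1×micro: 3 ⇒ (c0=29, c1=3, c2=3)
macro 6: S0 reads c1=3 → after 1×micro: 61; S1 reads c2=3 → after 1×micro: 3; S2 reads c1=3 → after 1×micro: 3 ⇒ (c0=61, c1=3, c2=3)
macro 7: S0 reads c1=3 → after 1×micro: 125; S1 reads c2=3 → after 1×micro: 3; S2 reads c1=3 → after 1×micro: 3 ⇒ (c0=125, c1=3, c2=3)
macro 8: S0 reads c1=3 → after 1×micro: 253; S1 reads c2=3 → after 1×micro: 3; S2 reads c1=3 → after 1×micro: 3 ⇒ (c0=253, c1=3, c2=3)
macro 9: S0 reads c1=3 → after 1×micro: 509; S1 reads c2=3 → after 1×micro: 3; S2 reads c1=3 → after 1×micro: 3 ⇒ (c0=509, c1=3, c2=3)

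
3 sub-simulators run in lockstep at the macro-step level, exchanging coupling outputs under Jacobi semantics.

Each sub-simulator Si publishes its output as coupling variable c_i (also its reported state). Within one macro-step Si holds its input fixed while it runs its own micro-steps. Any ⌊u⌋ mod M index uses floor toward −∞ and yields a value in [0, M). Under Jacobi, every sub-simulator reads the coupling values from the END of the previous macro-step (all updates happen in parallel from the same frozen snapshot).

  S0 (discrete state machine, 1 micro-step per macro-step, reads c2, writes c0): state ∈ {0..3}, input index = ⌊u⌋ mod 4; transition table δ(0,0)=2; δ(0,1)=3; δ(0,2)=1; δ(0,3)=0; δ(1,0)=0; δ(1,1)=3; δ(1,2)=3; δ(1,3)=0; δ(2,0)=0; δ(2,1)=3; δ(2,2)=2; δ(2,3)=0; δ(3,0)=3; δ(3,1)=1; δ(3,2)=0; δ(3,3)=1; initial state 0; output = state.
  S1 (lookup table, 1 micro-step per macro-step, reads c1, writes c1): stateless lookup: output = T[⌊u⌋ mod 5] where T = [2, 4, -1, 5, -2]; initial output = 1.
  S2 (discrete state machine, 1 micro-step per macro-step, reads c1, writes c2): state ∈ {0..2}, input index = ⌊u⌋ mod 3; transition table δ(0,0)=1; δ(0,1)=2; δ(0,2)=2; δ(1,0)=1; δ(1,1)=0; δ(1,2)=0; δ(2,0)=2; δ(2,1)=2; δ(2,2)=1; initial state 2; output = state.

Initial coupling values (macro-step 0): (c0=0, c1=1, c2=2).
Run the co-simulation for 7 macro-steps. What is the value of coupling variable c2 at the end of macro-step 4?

c2 at macro-step 4 = 1

macro 1: S0 reads c2=2 → after 1×micro: 1; S1 reads c1=1 → after 1×micro: 4; S2 reads c1=1 → after 1×micro: 2 ⇒ (c0=1, c1=4, c2=2)
macro 2: S0 reads c2=2 → after 1×micro: 3; S1 reads c1=4 → after 1×micro: -2; S2 reads c1=4 → after 1×micro: 2 ⇒ (c0=3, c1=-2, c2=2)
macro 3: S0 reads c2=2 → after 1×micro: 0; S1 reads c1=-2 → after 1×micro: 5; S2 reads c1=-2 → after 1×micro: 2 ⇒ (c0=0, c1=5, c2=2)
macro 4: S0 reads c2=2 → after 1×micro: 1; S1 reads c1=5 → after 1×micro: 2; S2 reads c1=5 → after 1×micro: 1 ⇒ (c0=1, c1=2, c2=1)
macro 5: S0 reads c2=1 → after 1×micro: 3; S1 reads c1=2 → after 1×micro: -1; S2 reads c1=2 → after 1×micro: 0 ⇒ (c0=3, c1=-1, c2=0)
macro 6: S0 reads c2=0 → after 1×micro: 3; S1 reads c1=-1 → after 1×micro: -2; S2 reads c1=-1 → after 1×micro: 2 ⇒ (c0=3, c1=-2, c2=2)
macro 7: S0 reads c2=2 → after 1×micro: 0; S1 reads c1=-2 → after 1×micro: 5; S2 reads c1=-2 → after 1×micro: 2 ⇒ (c0=0, c1=5, c2=2)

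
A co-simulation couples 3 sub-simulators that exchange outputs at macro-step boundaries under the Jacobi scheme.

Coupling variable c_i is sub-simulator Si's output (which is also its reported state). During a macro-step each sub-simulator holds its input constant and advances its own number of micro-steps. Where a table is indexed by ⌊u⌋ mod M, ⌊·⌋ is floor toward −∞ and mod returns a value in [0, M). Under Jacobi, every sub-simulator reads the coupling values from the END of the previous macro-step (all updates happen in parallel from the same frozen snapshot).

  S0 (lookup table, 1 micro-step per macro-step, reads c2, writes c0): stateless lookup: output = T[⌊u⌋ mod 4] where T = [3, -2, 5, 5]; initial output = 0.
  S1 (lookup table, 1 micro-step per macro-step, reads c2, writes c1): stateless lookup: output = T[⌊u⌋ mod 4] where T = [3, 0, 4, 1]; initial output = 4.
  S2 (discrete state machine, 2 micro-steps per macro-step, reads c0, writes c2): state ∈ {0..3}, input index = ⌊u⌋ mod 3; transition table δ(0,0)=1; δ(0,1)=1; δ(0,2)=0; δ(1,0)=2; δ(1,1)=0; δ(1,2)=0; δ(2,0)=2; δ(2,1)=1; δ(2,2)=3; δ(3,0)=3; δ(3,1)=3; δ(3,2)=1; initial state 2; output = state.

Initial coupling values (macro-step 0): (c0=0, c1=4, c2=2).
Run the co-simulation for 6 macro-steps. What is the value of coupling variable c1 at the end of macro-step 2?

c1 at macro-step 2 = 4

macro 1: S0 reads c2=2 → after 1×micro: 5; S1 reads c2=2 → after 1×micro: 4; S2 reads c0=0 → after 2×micro: 2 ⇒ (c0=5, c1=4, c2=2)
macro 2: S0 reads c2=2 → after 1×micro: 5; S1 reads c2=2 → after 1×micro: 4; S2 reads c0=5 → after 2×micro: 1 ⇒ (c0=5, c1=4, c2=1)
macro 3: S0 reads c2=1 → after 1×micro: -2; S1 reads c2=1 → after 1×micro: 0; S2 reads c0=5 → after 2×micro: 0 ⇒ (c0=-2, c1=0, c2=0)
macro 4: S0 reads c2=0 → after 1×micro: 3; S1 reads c2=0 → after 1×micro: 3; S2 reads c0=-2 → after 2×micro: 0 ⇒ (c0=3, c1=3, c2=0)
macro 5: S0 reads c2=0 → after 1×micro: 3; S1 reads c2=0 → after 1×micro: 3; S2 reads c0=3 → after 2×micro: 2 ⇒ (c0=3, c1=3, c2=2)
macro 6: S0 reads c2=2 → after 1×micro: 5; S1 reads c2=2 → after 1×micro: 4; S2 reads c0=3 → after 2×micro: 2 ⇒ (c0=5, c1=4, c2=2)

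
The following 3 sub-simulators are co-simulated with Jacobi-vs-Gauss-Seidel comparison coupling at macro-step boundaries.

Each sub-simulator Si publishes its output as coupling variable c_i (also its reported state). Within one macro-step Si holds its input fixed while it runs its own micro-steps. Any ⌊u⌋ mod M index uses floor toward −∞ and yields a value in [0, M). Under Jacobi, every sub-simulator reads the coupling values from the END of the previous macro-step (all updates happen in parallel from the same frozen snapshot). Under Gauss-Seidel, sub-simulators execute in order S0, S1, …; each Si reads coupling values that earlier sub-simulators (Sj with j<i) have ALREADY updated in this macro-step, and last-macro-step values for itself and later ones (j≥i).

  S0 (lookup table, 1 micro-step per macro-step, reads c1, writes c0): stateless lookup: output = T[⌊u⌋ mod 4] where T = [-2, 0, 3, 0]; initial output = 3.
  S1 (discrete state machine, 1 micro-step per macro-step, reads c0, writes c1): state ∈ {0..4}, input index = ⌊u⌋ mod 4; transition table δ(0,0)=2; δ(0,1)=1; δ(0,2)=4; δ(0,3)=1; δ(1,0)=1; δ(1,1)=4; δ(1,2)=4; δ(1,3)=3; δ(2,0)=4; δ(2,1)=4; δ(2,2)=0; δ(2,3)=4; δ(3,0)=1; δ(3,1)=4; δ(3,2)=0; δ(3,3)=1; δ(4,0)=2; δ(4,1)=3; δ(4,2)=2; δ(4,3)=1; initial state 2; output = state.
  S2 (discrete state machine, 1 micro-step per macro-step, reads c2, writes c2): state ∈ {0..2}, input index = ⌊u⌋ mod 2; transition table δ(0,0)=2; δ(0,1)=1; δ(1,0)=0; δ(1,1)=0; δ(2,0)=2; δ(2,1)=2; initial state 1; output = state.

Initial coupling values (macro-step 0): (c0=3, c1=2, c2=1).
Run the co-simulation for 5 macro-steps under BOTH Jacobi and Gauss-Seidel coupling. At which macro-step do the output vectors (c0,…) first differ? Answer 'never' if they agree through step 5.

[Jacobi] macro 1: S0 reads c1=2 → after 1×micro: 3; S1 reads c0=3 → after 1×micro: 4; S2 reads c2=1 → after 1×micro: 0 ⇒ (c0=3, c1=4, c2=0)
[Jacobi] macro 2: S0 reads c1=4 → after 1×micro: -2; S1 reads c0=3 → after 1×micro: 1; S2 reads c2=0 → after 1×micro: 2 ⇒ (c0=-2, c1=1, c2=2)
[Jacobi] macro 3: S0 reads c1=1 → after 1×micro: 0; S1 reads c0=-2 → after 1×micro: 4; S2 reads c2=2 → after 1×micro: 2 ⇒ (c0=0, c1=4, c2=2)
[Jacobi] macro 4: S0 reads c1=4 → after 1×micro: -2; S1 reads c0=0 → after 1×micro: 2; S2 reads c2=2 → after 1×micro: 2 ⇒ (c0=-2, c1=2, c2=2)
[Jacobi] macro 5: S0 reads c1=2 → after 1×micro: 3; S1 reads c0=-2 → after 1×micro: 0; S2 reads c2=2 → after 1×micro: 2 ⇒ (c0=3, c1=0, c2=2)
[Gauss-Seidel] macro 1: S0 reads c1=2 → after 1×micro: 3; S1 reads c0=3 → after 1×micro: 4; S2 reads c2=1 → after 1×micro: 0 ⇒ (c0=3, c1=4, c2=0)
[Gauss-Seidel] macro 2: S0 reads c1=4 → after 1×micro: -2; S1 reads c0=-2 → after 1×micro: 2; S2 reads c2=0 → after 1×micro: 2 ⇒ (c0=-2, c1=2, c2=2)
[Gauss-Seidel] macro 3: S0 reads c1=2 → after 1×micro: 3; S1 reads c0=3 → after 1×micro: 4; S2 reads c2=2 → after 1×micro: 2 ⇒ (c0=3, c1=4, c2=2)
[Gauss-Seidel] macro 4: S0 reads c1=4 → after 1×micro: -2; S1 reads c0=-2 → after 1×micro: 2; S2 reads c2=2 → after 1×micro: 2 ⇒ (c0=-2, c1=2, c2=2)
[Gauss-Seidel] macro 5: S0 reads c1=2 → after 1×micro: 3; S1 reads c0=3 → after 1×micro: 4; S2 reads c2=2 → after 1×micro: 2 ⇒ (c0=3, c1=4, c2=2)

first divergence at macro-step: 2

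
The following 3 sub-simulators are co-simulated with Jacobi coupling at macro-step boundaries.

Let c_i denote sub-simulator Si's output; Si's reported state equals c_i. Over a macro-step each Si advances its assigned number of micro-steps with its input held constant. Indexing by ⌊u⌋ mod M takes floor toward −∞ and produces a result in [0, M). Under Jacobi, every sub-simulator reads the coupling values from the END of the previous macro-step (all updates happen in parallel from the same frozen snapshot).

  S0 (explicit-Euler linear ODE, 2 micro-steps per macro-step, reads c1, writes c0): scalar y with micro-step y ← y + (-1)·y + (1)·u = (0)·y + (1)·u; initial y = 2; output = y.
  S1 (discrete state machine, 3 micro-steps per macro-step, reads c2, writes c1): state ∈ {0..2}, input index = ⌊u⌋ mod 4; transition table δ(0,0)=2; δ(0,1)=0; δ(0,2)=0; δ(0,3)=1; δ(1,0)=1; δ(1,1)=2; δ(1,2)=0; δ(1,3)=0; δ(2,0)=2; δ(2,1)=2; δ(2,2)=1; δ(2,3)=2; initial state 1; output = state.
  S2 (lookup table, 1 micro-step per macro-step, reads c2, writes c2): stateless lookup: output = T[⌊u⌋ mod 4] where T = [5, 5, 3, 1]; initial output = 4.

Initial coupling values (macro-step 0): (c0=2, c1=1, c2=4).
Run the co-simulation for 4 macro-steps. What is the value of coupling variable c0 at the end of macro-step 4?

macro 1: S0 reads c1=1 → after 2×micro: 1; S1 reads c2=4 → after 3×micro: 1; S2 reads c2=4 → after 1×micro: 5 ⇒ (c0=1, c1=1, c2=5)
macro 2: S0 reads c1=1 → after 2×micro: 1; S1 reads c2=5 → after 3×micro: 2; S2 reads c2=5 → after 1×micro: 5 ⇒ (c0=1, c1=2, c2=5)
macro 3: S0 reads c1=2 → after 2×micro: 2; S1 reads c2=5 → after 3×micro: 2; S2 reads c2=5 → after 1×micro: 5 ⇒ (c0=2, c1=2, c2=5)
macro 4: S0 reads c1=2 → after 2×micro: 2; S1 reads c2=5 → after 3×micro: 2; S2 reads c2=5 → after 1×micro: 5 ⇒ (c0=2, c1=2, c2=5)

c0 at macro-step 4 = 2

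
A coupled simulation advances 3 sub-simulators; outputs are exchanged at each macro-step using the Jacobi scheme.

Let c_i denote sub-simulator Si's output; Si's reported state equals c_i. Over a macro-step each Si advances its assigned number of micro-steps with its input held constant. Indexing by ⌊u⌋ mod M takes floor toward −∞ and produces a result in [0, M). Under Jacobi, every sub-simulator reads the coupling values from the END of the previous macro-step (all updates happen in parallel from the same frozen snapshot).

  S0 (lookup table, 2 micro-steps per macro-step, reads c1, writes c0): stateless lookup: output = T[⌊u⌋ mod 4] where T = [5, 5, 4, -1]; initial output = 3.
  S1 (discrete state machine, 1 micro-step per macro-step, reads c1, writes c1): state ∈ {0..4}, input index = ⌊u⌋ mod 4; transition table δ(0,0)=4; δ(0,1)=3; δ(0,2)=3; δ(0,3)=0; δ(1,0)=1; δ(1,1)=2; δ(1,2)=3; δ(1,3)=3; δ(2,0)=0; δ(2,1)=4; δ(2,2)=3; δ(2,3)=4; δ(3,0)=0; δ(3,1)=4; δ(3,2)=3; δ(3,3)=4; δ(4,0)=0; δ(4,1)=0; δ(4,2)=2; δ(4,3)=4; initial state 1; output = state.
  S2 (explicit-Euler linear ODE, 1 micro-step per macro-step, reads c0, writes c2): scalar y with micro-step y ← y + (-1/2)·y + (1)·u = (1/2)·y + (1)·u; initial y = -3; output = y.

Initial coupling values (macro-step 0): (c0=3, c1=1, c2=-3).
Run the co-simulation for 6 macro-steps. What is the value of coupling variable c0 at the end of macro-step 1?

macro 1: S0 reads c1=1 → after 2×micro: 5; S1 reads c1=1 → after 1×micro: 2; S2 reads c0=3 → after 1×micro: 3/2 ⇒ (c0=5, c1=2, c2=3/2)
macro 2: S0 reads c1=2 → after 2×micro: 4; S1 reads c1=2 → after 1×micro: 3; S2 reads c0=5 → after 1×micro: 23/4 ⇒ (c0=4, c1=3, c2=23/4)
macro 3: S0 reads c1=3 → after 2×micro: -1; S1 reads c1=3 → after 1×micro: 4; S2 reads c0=4 → after 1×micro: 55/8 ⇒ (c0=-1, c1=4, c2=55/8)
macro 4: S0 reads c1=4 → after 2×micro: 5; S1 reads c1=4 → after 1×micro: 0; S2 reads c0=-1 → after 1×micro: 39/16 ⇒ (c0=5, c1=0, c2=39/16)
macro 5: S0 reads c1=0 → after 2×micro: 5; S1 reads c1=0 → after 1×micro: 4; S2 reads c0=5 → after 1×micro: 199/32 ⇒ (c0=5, c1=4, c2=199/32)
macro 6: S0 reads c1=4 → after 2×micro: 5; S1 reads c1=4 → after 1×micro: 0; S2 reads c0=5 → after 1×micro: 519/64 ⇒ (c0=5, c1=0, c2=519/64)

c0 at macro-step 1 = 5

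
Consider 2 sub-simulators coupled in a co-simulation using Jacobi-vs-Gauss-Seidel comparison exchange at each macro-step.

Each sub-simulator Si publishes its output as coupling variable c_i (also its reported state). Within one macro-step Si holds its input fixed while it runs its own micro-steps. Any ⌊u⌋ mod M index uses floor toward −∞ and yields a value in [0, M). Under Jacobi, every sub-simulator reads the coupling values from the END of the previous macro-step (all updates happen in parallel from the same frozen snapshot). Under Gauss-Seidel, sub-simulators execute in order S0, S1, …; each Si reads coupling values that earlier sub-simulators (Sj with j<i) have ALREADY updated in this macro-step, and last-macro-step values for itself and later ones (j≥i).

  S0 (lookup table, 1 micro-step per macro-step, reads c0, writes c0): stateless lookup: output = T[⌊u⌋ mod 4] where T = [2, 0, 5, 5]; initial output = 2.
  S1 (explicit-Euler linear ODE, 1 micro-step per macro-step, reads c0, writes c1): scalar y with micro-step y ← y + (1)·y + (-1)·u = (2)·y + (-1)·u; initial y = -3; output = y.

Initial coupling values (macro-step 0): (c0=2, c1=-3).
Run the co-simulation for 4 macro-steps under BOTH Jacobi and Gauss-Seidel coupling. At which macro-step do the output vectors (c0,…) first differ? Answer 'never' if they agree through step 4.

[Jacobi] macro 1: S0 reads c0=2 → after 1×micro: 5; S1 reads c0=2 → after 1×micro: -8 ⇒ (c0=5, c1=-8)
[Jacobi] macro 2: S0 reads c0=5 → after 1×micro: 0; S1 reads c0=5 → after 1×micro: -21 ⇒ (c0=0, c1=-21)
[Jacobi] macro 3: S0 reads c0=0 → after 1×micro: 2; S1 reads c0=0 → after 1×micro: -42 ⇒ (c0=2, c1=-42)
[Jacobi] macro 4: S0 reads c0=2 → after 1×micro: 5; S1 reads c0=2 → after 1×micro: -86 ⇒ (c0=5, c1=-86)
[Gauss-Seidel] macro 1: S0 reads c0=2 → after 1×micro: 5; S1 reads c0=5 → after 1×micro: -11 ⇒ (c0=5, c1=-11)
[Gauss-Seidel] macro 2: S0 reads c0=5 → after 1×micro: 0; S1 reads c0=0 → after 1×micro: -22 ⇒ (c0=0, c1=-22)
[Gauss-Seidel] macro 3: S0 reads c0=0 → after 1×micro: 2; S1 reads c0=2 → after 1×micro: -46 ⇒ (c0=2, c1=-46)
[Gauss-Seidel] macro 4: S0 reads c0=2 → after 1×micro: 5; S1 reads c0=5 → after 1×micro: -97 ⇒ (c0=5, c1=-97)

first divergence at macro-step: 1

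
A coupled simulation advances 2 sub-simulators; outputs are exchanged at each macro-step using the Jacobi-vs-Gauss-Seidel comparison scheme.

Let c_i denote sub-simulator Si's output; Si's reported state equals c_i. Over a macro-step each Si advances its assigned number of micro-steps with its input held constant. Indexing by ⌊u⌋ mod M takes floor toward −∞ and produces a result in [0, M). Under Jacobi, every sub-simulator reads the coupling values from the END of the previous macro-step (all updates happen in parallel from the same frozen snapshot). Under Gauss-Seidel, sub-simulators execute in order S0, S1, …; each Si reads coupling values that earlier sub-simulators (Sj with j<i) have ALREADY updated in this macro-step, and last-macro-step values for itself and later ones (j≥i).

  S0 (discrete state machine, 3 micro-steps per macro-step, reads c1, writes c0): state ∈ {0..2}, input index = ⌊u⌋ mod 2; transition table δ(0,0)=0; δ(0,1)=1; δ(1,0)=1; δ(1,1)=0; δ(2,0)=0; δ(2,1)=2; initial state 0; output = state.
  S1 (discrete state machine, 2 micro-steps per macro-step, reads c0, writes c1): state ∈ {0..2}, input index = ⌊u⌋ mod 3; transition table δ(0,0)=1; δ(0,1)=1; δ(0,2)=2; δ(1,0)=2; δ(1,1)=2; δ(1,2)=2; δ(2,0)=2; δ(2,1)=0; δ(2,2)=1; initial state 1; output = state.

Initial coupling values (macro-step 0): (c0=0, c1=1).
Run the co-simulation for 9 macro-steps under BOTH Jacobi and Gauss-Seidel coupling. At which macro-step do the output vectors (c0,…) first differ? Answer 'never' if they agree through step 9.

[Jacobi] macro 1: S0 reads c1=1 → after 3×micro: 1; S1 reads c0=0 → after 2×micro: 2 ⇒ (c0=1, c1=2)
[Jacobi] macro 2: S0 reads c1=2 → after 3×micro: 1; S1 reads c0=1 → after 2×micro: 1 ⇒ (c0=1, c1=1)
[Jacobi] macro 3: S0 reads c1=1 → after 3×micro: 0; S1 reads c0=1 → after 2×micro: 0 ⇒ (c0=0, c1=0)
[Jacobi] macro 4: S0 reads c1=0 → after 3×micro: 0; S1 reads c0=0 → after 2×micro: 2 ⇒ (c0=0, c1=2)
[Jacobi] macro 5: S0 reads c1=2 → after 3×micro: 0; S1 reads c0=0 → after 2×micro: 2 ⇒ (c0=0, c1=2)
[Jacobi] macro 6: S0 reads c1=2 → after 3×micro: 0; S1 reads c0=0 → after 2×micro: 2 ⇒ (c0=0, c1=2)
[Jacobi] macro 7: S0 reads c1=2 → after 3×micro: 0; S1 reads c0=0 → after 2×micro: 2 ⇒ (c0=0, c1=2)
[Jacobi] macro 8: S0 reads c1=2 → after 3×micro: 0; S1 reads c0=0 → after 2×micro: 2 ⇒ (c0=0, c1=2)
[Jacobi] macro 9: S0 reads c1=2 → after 3×micro: 0; S1 reads c0=0 → after 2×micro: 2 ⇒ (c0=0, c1=2)
[Gauss-Seidel] macro 1: S0 reads c1=1 → after 3×micro: 1; S1 reads c0=1 → after 2×micro: 0 ⇒ (c0=1, c1=0)
[Gauss-Seidel] macro 2: S0 reads c1=0 → after 3×micro: 1; S1 reads c0=1 → after 2×micro: 2 ⇒ (c0=1, c1=2)
[Gauss-Seidel] macro 3: S0 reads c1=2 → after 3×micro: 1; S1 reads c0=1 → after 2×micro: 1 ⇒ (c0=1, c1=1)
[Gauss-Seidel] macro 4: S0 reads c1=1 → after 3×micro: 0; S1 reads c0=0 → after 2×micro: 2 ⇒ (c0=0, c1=2)
[Gauss-Seidel] macro 5: S0 reads c1=2 → after 3×micro: 0; S1 reads c0=0 → after 2×micro: 2 ⇒ (c0=0, c1=2)
[Gauss-Seidel] macro 6: S0 reads c1=2 → after 3×micro: 0; S1 reads c0=0 → after 2×micro: 2 ⇒ (c0=0, c1=2)
[Gauss-Seidel] macro 7: S0 reads c1=2 → after 3×micro: 0; S1 reads c0=0 → after 2×micro: 2 ⇒ (c0=0, c1=2)
[Gauss-Seidel] macro 8: S0 reads c1=2 → after 3×micro: 0; S1 reads c0=0 → after 2×micro: 2 ⇒ (c0=0, c1=2)
[Gauss-Seidel] macro 9: S0 reads c1=2 → after 3×micro: 0; S1 reads c0=0 → after 2×micro: 2 ⇒ (c0=0, c1=2)

first divergence at macro-step: 1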